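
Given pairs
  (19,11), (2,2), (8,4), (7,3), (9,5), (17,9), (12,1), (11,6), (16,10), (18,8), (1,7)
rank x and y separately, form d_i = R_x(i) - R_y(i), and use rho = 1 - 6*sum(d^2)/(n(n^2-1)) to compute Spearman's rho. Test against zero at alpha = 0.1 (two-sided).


Step 1: Rank x and y separately (midranks; no ties here).
rank(x): 19->11, 2->2, 8->4, 7->3, 9->5, 17->9, 12->7, 11->6, 16->8, 18->10, 1->1
rank(y): 11->11, 2->2, 4->4, 3->3, 5->5, 9->9, 1->1, 6->6, 10->10, 8->8, 7->7
Step 2: d_i = R_x(i) - R_y(i); compute d_i^2.
  (11-11)^2=0, (2-2)^2=0, (4-4)^2=0, (3-3)^2=0, (5-5)^2=0, (9-9)^2=0, (7-1)^2=36, (6-6)^2=0, (8-10)^2=4, (10-8)^2=4, (1-7)^2=36
sum(d^2) = 80.
Step 3: rho = 1 - 6*80 / (11*(11^2 - 1)) = 1 - 480/1320 = 0.636364.
Step 4: Under H0, t = rho * sqrt((n-2)/(1-rho^2)) = 2.4749 ~ t(9).
Step 5: Two-sided p-value from the t-distribution with 9 df = 0.035287.
Step 6: alpha = 0.1. reject H0.

rho = 0.6364, p = 0.035287, reject H0 at alpha = 0.1.


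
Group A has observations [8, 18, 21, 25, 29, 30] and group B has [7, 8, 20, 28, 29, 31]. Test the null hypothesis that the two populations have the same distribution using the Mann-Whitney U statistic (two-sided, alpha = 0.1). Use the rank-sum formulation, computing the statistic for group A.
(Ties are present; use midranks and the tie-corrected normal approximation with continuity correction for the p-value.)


Step 1: Combine and sort all 12 observations; assign midranks.
sorted (value, group): (7,Y), (8,X), (8,Y), (18,X), (20,Y), (21,X), (25,X), (28,Y), (29,X), (29,Y), (30,X), (31,Y)
ranks: 7->1, 8->2.5, 8->2.5, 18->4, 20->5, 21->6, 25->7, 28->8, 29->9.5, 29->9.5, 30->11, 31->12
Step 2: Rank sum for X: R1 = 2.5 + 4 + 6 + 7 + 9.5 + 11 = 40.
Step 3: U_X = R1 - n1(n1+1)/2 = 40 - 6*7/2 = 40 - 21 = 19.
       U_Y = n1*n2 - U_X = 36 - 19 = 17.
Step 4: Ties are present, so use the tie-corrected normal approximation (with continuity correction) for the p-value.
Step 5: p-value = 0.935962; compare to alpha = 0.1. fail to reject H0.

U_X = 19, p = 0.935962, fail to reject H0 at alpha = 0.1.


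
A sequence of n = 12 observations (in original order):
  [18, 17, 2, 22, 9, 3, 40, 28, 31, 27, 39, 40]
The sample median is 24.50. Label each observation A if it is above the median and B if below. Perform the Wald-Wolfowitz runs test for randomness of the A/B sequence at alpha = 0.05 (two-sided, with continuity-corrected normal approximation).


Step 1: Compute median = 24.50; label A = above, B = below.
Labels in order: BBBBBBAAAAAA  (n_A = 6, n_B = 6)
Step 2: Count runs R = 2.
Step 3: Under H0 (random ordering), E[R] = 2*n_A*n_B/(n_A+n_B) + 1 = 2*6*6/12 + 1 = 7.0000.
        Var[R] = 2*n_A*n_B*(2*n_A*n_B - n_A - n_B) / ((n_A+n_B)^2 * (n_A+n_B-1)) = 4320/1584 = 2.7273.
        SD[R] = 1.6514.
Step 4: Continuity-corrected z = (R + 0.5 - E[R]) / SD[R] = (2 + 0.5 - 7.0000) / 1.6514 = -2.7249.
Step 5: Two-sided p-value via normal approximation = 2*(1 - Phi(|z|)) = 0.006432.
Step 6: alpha = 0.05. reject H0.

R = 2, z = -2.7249, p = 0.006432, reject H0.


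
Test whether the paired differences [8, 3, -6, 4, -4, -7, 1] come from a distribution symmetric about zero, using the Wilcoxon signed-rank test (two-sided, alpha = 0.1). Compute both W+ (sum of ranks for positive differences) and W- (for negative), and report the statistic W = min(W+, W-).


Step 1: Drop any zero differences (none here) and take |d_i|.
|d| = [8, 3, 6, 4, 4, 7, 1]
Step 2: Midrank |d_i| (ties get averaged ranks).
ranks: |8|->7, |3|->2, |6|->5, |4|->3.5, |4|->3.5, |7|->6, |1|->1
Step 3: Attach original signs; sum ranks with positive sign and with negative sign.
W+ = 7 + 2 + 3.5 + 1 = 13.5
W- = 5 + 3.5 + 6 = 14.5
(Check: W+ + W- = 28 should equal n(n+1)/2 = 28.)
Step 4: Test statistic W = min(W+, W-) = 13.5.
Step 5: Ties in |d|, so use the tie-corrected normal approximation.
        E[W] = n(n+1)/4 = 7*8/4 = 14.
        Tie groups: |d|=4 (t=2); sum(t^3 - t) = 6.
        Var[W] = n(n+1)(2n+1)/24 - sum(t^3-t)/48 = 840/24 - 6/48 = 34.875.
        z = (W - E[W]) / sqrt(Var[W]) = (13.5 - 14) / 5.9055 = -0.0847.
        Two-sided p = 2*Phi(z) = 0.932526.
Step 6: alpha = 0.1. fail to reject H0.

W+ = 13.5, W- = 14.5, W = min = 13.5, p = 0.932526, fail to reject H0.


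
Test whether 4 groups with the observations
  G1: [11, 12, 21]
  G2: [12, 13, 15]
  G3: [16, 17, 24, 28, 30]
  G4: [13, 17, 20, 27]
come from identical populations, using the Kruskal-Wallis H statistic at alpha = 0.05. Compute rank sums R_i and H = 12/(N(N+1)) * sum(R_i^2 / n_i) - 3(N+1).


Step 1: Combine all N = 15 observations and assign midranks.
sorted (value, group, rank): (11,G1,1), (12,G1,2.5), (12,G2,2.5), (13,G2,4.5), (13,G4,4.5), (15,G2,6), (16,G3,7), (17,G3,8.5), (17,G4,8.5), (20,G4,10), (21,G1,11), (24,G3,12), (27,G4,13), (28,G3,14), (30,G3,15)
Step 2: Sum ranks within each group.
R_1 = 14.5 (n_1 = 3)
R_2 = 13 (n_2 = 3)
R_3 = 56.5 (n_3 = 5)
R_4 = 36 (n_4 = 4)
Step 3: H = 12/(N(N+1)) * sum(R_i^2/n_i) - 3(N+1)
     = 12/(15*16) * (14.5^2/3 + 13^2/3 + 56.5^2/5 + 36^2/4) - 3*16
     = 0.050000 * 1088.87 - 48
     = 6.443333.
Step 4: Ties present; correction factor C = 1 - 18/(15^3 - 15) = 0.994643. Corrected H = 6.443333 / 0.994643 = 6.478037.
Step 5: Under H0, H ~ chi^2(3); p-value = 0.090533.
Step 6: alpha = 0.05. fail to reject H0.

H = 6.4780, df = 3, p = 0.090533, fail to reject H0.


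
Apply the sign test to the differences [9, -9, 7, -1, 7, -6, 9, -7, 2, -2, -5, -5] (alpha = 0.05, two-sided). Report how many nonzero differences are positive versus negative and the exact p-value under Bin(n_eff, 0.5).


Step 1: Discard zero differences. Original n = 12; n_eff = number of nonzero differences = 12.
Nonzero differences (with sign): +9, -9, +7, -1, +7, -6, +9, -7, +2, -2, -5, -5
Step 2: Count signs: positive = 5, negative = 7.
Step 3: Under H0: P(positive) = 0.5, so the number of positives S ~ Bin(12, 0.5).
Step 4: Two-sided exact p-value = sum of Bin(12,0.5) probabilities at or below the observed probability = 0.774414.
Step 5: alpha = 0.05. fail to reject H0.

n_eff = 12, pos = 5, neg = 7, p = 0.774414, fail to reject H0.


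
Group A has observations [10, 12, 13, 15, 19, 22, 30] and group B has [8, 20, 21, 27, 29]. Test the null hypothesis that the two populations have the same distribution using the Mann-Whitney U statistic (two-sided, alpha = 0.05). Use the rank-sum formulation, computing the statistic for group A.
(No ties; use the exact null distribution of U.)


Step 1: Combine and sort all 12 observations; assign midranks.
sorted (value, group): (8,Y), (10,X), (12,X), (13,X), (15,X), (19,X), (20,Y), (21,Y), (22,X), (27,Y), (29,Y), (30,X)
ranks: 8->1, 10->2, 12->3, 13->4, 15->5, 19->6, 20->7, 21->8, 22->9, 27->10, 29->11, 30->12
Step 2: Rank sum for X: R1 = 2 + 3 + 4 + 5 + 6 + 9 + 12 = 41.
Step 3: U_X = R1 - n1(n1+1)/2 = 41 - 7*8/2 = 41 - 28 = 13.
       U_Y = n1*n2 - U_X = 35 - 13 = 22.
Step 4: No ties, so the exact null distribution of U (based on enumerating the C(12,7) = 792 equally likely rank assignments) gives the two-sided p-value.
Step 5: p-value = 0.530303; compare to alpha = 0.05. fail to reject H0.

U_X = 13, p = 0.530303, fail to reject H0 at alpha = 0.05.


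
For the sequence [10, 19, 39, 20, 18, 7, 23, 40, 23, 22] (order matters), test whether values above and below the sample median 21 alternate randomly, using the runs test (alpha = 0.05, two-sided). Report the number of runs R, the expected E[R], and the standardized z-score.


Step 1: Compute median = 21; label A = above, B = below.
Labels in order: BBABBBAAAA  (n_A = 5, n_B = 5)
Step 2: Count runs R = 4.
Step 3: Under H0 (random ordering), E[R] = 2*n_A*n_B/(n_A+n_B) + 1 = 2*5*5/10 + 1 = 6.0000.
        Var[R] = 2*n_A*n_B*(2*n_A*n_B - n_A - n_B) / ((n_A+n_B)^2 * (n_A+n_B-1)) = 2000/900 = 2.2222.
        SD[R] = 1.4907.
Step 4: Continuity-corrected z = (R + 0.5 - E[R]) / SD[R] = (4 + 0.5 - 6.0000) / 1.4907 = -1.0062.
Step 5: Two-sided p-value via normal approximation = 2*(1 - Phi(|z|)) = 0.314305.
Step 6: alpha = 0.05. fail to reject H0.

R = 4, z = -1.0062, p = 0.314305, fail to reject H0.


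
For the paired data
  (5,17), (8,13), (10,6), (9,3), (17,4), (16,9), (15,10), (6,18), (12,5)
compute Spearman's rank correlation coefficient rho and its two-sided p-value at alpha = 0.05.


Step 1: Rank x and y separately (midranks; no ties here).
rank(x): 5->1, 8->3, 10->5, 9->4, 17->9, 16->8, 15->7, 6->2, 12->6
rank(y): 17->8, 13->7, 6->4, 3->1, 4->2, 9->5, 10->6, 18->9, 5->3
Step 2: d_i = R_x(i) - R_y(i); compute d_i^2.
  (1-8)^2=49, (3-7)^2=16, (5-4)^2=1, (4-1)^2=9, (9-2)^2=49, (8-5)^2=9, (7-6)^2=1, (2-9)^2=49, (6-3)^2=9
sum(d^2) = 192.
Step 3: rho = 1 - 6*192 / (9*(9^2 - 1)) = 1 - 1152/720 = -0.600000.
Step 4: Under H0, t = rho * sqrt((n-2)/(1-rho^2)) = -1.9843 ~ t(7).
Step 5: Two-sided p-value from the t-distribution with 7 df = 0.087623.
Step 6: alpha = 0.05. fail to reject H0.

rho = -0.6000, p = 0.087623, fail to reject H0 at alpha = 0.05.


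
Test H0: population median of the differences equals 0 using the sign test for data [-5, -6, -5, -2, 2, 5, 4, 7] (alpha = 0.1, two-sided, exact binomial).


Step 1: Discard zero differences. Original n = 8; n_eff = number of nonzero differences = 8.
Nonzero differences (with sign): -5, -6, -5, -2, +2, +5, +4, +7
Step 2: Count signs: positive = 4, negative = 4.
Step 3: Under H0: P(positive) = 0.5, so the number of positives S ~ Bin(8, 0.5).
Step 4: Two-sided exact p-value = sum of Bin(8,0.5) probabilities at or below the observed probability = 1.000000.
Step 5: alpha = 0.1. fail to reject H0.

n_eff = 8, pos = 4, neg = 4, p = 1.000000, fail to reject H0.


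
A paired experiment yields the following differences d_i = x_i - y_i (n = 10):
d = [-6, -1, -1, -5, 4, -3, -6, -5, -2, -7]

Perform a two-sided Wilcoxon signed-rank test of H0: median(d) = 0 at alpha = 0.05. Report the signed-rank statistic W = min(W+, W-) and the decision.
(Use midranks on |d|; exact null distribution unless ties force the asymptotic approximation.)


Step 1: Drop any zero differences (none here) and take |d_i|.
|d| = [6, 1, 1, 5, 4, 3, 6, 5, 2, 7]
Step 2: Midrank |d_i| (ties get averaged ranks).
ranks: |6|->8.5, |1|->1.5, |1|->1.5, |5|->6.5, |4|->5, |3|->4, |6|->8.5, |5|->6.5, |2|->3, |7|->10
Step 3: Attach original signs; sum ranks with positive sign and with negative sign.
W+ = 5 = 5
W- = 8.5 + 1.5 + 1.5 + 6.5 + 4 + 8.5 + 6.5 + 3 + 10 = 50
(Check: W+ + W- = 55 should equal n(n+1)/2 = 55.)
Step 4: Test statistic W = min(W+, W-) = 5.
Step 5: Ties in |d|, so use the tie-corrected normal approximation.
        E[W] = n(n+1)/4 = 10*11/4 = 27.5.
        Tie groups: |d|=1 (t=2), |d|=5 (t=2), |d|=6 (t=2); sum(t^3 - t) = 18.
        Var[W] = n(n+1)(2n+1)/24 - sum(t^3-t)/48 = 2310/24 - 18/48 = 95.875.
        z = (W - E[W]) / sqrt(Var[W]) = (5 - 27.5) / 9.7916 = -2.2979.
        Two-sided p = 2*Phi(z) = 0.021568.
Step 6: alpha = 0.05. reject H0.

W+ = 5, W- = 50, W = min = 5, p = 0.021568, reject H0.


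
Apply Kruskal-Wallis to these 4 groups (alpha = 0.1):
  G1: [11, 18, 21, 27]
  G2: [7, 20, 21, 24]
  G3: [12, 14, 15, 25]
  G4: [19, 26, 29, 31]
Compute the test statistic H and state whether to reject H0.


Step 1: Combine all N = 16 observations and assign midranks.
sorted (value, group, rank): (7,G2,1), (11,G1,2), (12,G3,3), (14,G3,4), (15,G3,5), (18,G1,6), (19,G4,7), (20,G2,8), (21,G1,9.5), (21,G2,9.5), (24,G2,11), (25,G3,12), (26,G4,13), (27,G1,14), (29,G4,15), (31,G4,16)
Step 2: Sum ranks within each group.
R_1 = 31.5 (n_1 = 4)
R_2 = 29.5 (n_2 = 4)
R_3 = 24 (n_3 = 4)
R_4 = 51 (n_4 = 4)
Step 3: H = 12/(N(N+1)) * sum(R_i^2/n_i) - 3(N+1)
     = 12/(16*17) * (31.5^2/4 + 29.5^2/4 + 24^2/4 + 51^2/4) - 3*17
     = 0.044118 * 1259.88 - 51
     = 4.582721.
Step 4: Ties present; correction factor C = 1 - 6/(16^3 - 16) = 0.998529. Corrected H = 4.582721 / 0.998529 = 4.589470.
Step 5: Under H0, H ~ chi^2(3); p-value = 0.204447.
Step 6: alpha = 0.1. fail to reject H0.

H = 4.5895, df = 3, p = 0.204447, fail to reject H0.


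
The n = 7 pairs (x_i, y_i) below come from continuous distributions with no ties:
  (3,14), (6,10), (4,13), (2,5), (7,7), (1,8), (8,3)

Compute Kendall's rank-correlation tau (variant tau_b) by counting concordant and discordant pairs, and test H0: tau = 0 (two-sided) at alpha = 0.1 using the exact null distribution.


Step 1: Enumerate the 21 unordered pairs (i,j) with i<j and classify each by sign(x_j-x_i) * sign(y_j-y_i).
  (1,2):dx=+3,dy=-4->D; (1,3):dx=+1,dy=-1->D; (1,4):dx=-1,dy=-9->C; (1,5):dx=+4,dy=-7->D
  (1,6):dx=-2,dy=-6->C; (1,7):dx=+5,dy=-11->D; (2,3):dx=-2,dy=+3->D; (2,4):dx=-4,dy=-5->C
  (2,5):dx=+1,dy=-3->D; (2,6):dx=-5,dy=-2->C; (2,7):dx=+2,dy=-7->D; (3,4):dx=-2,dy=-8->C
  (3,5):dx=+3,dy=-6->D; (3,6):dx=-3,dy=-5->C; (3,7):dx=+4,dy=-10->D; (4,5):dx=+5,dy=+2->C
  (4,6):dx=-1,dy=+3->D; (4,7):dx=+6,dy=-2->D; (5,6):dx=-6,dy=+1->D; (5,7):dx=+1,dy=-4->D
  (6,7):dx=+7,dy=-5->D
Step 2: C = 7, D = 14, total pairs = 21.
Step 3: tau = (C - D)/(n(n-1)/2) = (7 - 14)/21 = -0.333333.
Step 4: Exact two-sided p-value (enumerate n! = 5040 permutations of y under H0): p = 0.381349.
Step 5: alpha = 0.1. fail to reject H0.

tau_b = -0.3333 (C=7, D=14), p = 0.381349, fail to reject H0.


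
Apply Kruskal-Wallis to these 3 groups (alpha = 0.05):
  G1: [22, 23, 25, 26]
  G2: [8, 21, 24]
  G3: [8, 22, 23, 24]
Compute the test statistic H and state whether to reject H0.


Step 1: Combine all N = 11 observations and assign midranks.
sorted (value, group, rank): (8,G2,1.5), (8,G3,1.5), (21,G2,3), (22,G1,4.5), (22,G3,4.5), (23,G1,6.5), (23,G3,6.5), (24,G2,8.5), (24,G3,8.5), (25,G1,10), (26,G1,11)
Step 2: Sum ranks within each group.
R_1 = 32 (n_1 = 4)
R_2 = 13 (n_2 = 3)
R_3 = 21 (n_3 = 4)
Step 3: H = 12/(N(N+1)) * sum(R_i^2/n_i) - 3(N+1)
     = 12/(11*12) * (32^2/4 + 13^2/3 + 21^2/4) - 3*12
     = 0.090909 * 422.583 - 36
     = 2.416667.
Step 4: Ties present; correction factor C = 1 - 24/(11^3 - 11) = 0.981818. Corrected H = 2.416667 / 0.981818 = 2.461420.
Step 5: Under H0, H ~ chi^2(2); p-value = 0.292085.
Step 6: alpha = 0.05. fail to reject H0.

H = 2.4614, df = 2, p = 0.292085, fail to reject H0.


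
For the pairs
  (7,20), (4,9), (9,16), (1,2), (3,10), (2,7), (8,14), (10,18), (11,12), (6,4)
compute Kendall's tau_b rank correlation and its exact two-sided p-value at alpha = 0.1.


Step 1: Enumerate the 45 unordered pairs (i,j) with i<j and classify each by sign(x_j-x_i) * sign(y_j-y_i).
  (1,2):dx=-3,dy=-11->C; (1,3):dx=+2,dy=-4->D; (1,4):dx=-6,dy=-18->C; (1,5):dx=-4,dy=-10->C
  (1,6):dx=-5,dy=-13->C; (1,7):dx=+1,dy=-6->D; (1,8):dx=+3,dy=-2->D; (1,9):dx=+4,dy=-8->D
  (1,10):dx=-1,dy=-16->C; (2,3):dx=+5,dy=+7->C; (2,4):dx=-3,dy=-7->C; (2,5):dx=-1,dy=+1->D
  (2,6):dx=-2,dy=-2->C; (2,7):dx=+4,dy=+5->C; (2,8):dx=+6,dy=+9->C; (2,9):dx=+7,dy=+3->C
  (2,10):dx=+2,dy=-5->D; (3,4):dx=-8,dy=-14->C; (3,5):dx=-6,dy=-6->C; (3,6):dx=-7,dy=-9->C
  (3,7):dx=-1,dy=-2->C; (3,8):dx=+1,dy=+2->C; (3,9):dx=+2,dy=-4->D; (3,10):dx=-3,dy=-12->C
  (4,5):dx=+2,dy=+8->C; (4,6):dx=+1,dy=+5->C; (4,7):dx=+7,dy=+12->C; (4,8):dx=+9,dy=+16->C
  (4,9):dx=+10,dy=+10->C; (4,10):dx=+5,dy=+2->C; (5,6):dx=-1,dy=-3->C; (5,7):dx=+5,dy=+4->C
  (5,8):dx=+7,dy=+8->C; (5,9):dx=+8,dy=+2->C; (5,10):dx=+3,dy=-6->D; (6,7):dx=+6,dy=+7->C
  (6,8):dx=+8,dy=+11->C; (6,9):dx=+9,dy=+5->C; (6,10):dx=+4,dy=-3->D; (7,8):dx=+2,dy=+4->C
  (7,9):dx=+3,dy=-2->D; (7,10):dx=-2,dy=-10->C; (8,9):dx=+1,dy=-6->D; (8,10):dx=-4,dy=-14->C
  (9,10):dx=-5,dy=-8->C
Step 2: C = 34, D = 11, total pairs = 45.
Step 3: tau = (C - D)/(n(n-1)/2) = (34 - 11)/45 = 0.511111.
Step 4: Exact two-sided p-value (enumerate n! = 3628800 permutations of y under H0): p = 0.046623.
Step 5: alpha = 0.1. reject H0.

tau_b = 0.5111 (C=34, D=11), p = 0.046623, reject H0.


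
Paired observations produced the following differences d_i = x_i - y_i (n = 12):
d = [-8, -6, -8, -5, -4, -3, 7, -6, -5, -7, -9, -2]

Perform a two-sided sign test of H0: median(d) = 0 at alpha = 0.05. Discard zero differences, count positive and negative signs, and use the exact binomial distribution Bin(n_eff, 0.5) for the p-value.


Step 1: Discard zero differences. Original n = 12; n_eff = number of nonzero differences = 12.
Nonzero differences (with sign): -8, -6, -8, -5, -4, -3, +7, -6, -5, -7, -9, -2
Step 2: Count signs: positive = 1, negative = 11.
Step 3: Under H0: P(positive) = 0.5, so the number of positives S ~ Bin(12, 0.5).
Step 4: Two-sided exact p-value = sum of Bin(12,0.5) probabilities at or below the observed probability = 0.006348.
Step 5: alpha = 0.05. reject H0.

n_eff = 12, pos = 1, neg = 11, p = 0.006348, reject H0.


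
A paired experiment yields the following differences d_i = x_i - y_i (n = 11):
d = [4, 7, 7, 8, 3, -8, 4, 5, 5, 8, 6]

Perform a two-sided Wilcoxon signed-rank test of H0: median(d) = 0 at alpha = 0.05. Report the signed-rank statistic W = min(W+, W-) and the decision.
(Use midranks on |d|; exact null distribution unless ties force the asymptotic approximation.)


Step 1: Drop any zero differences (none here) and take |d_i|.
|d| = [4, 7, 7, 8, 3, 8, 4, 5, 5, 8, 6]
Step 2: Midrank |d_i| (ties get averaged ranks).
ranks: |4|->2.5, |7|->7.5, |7|->7.5, |8|->10, |3|->1, |8|->10, |4|->2.5, |5|->4.5, |5|->4.5, |8|->10, |6|->6
Step 3: Attach original signs; sum ranks with positive sign and with negative sign.
W+ = 2.5 + 7.5 + 7.5 + 10 + 1 + 2.5 + 4.5 + 4.5 + 10 + 6 = 56
W- = 10 = 10
(Check: W+ + W- = 66 should equal n(n+1)/2 = 66.)
Step 4: Test statistic W = min(W+, W-) = 10.
Step 5: Ties in |d|, so use the tie-corrected normal approximation.
        E[W] = n(n+1)/4 = 11*12/4 = 33.
        Tie groups: |d|=4 (t=2), |d|=5 (t=2), |d|=7 (t=2), |d|=8 (t=3); sum(t^3 - t) = 42.
        Var[W] = n(n+1)(2n+1)/24 - sum(t^3-t)/48 = 3036/24 - 42/48 = 125.625.
        z = (W - E[W]) / sqrt(Var[W]) = (10 - 33) / 11.2083 = -2.0521.
        Two-sided p = 2*Phi(z) = 0.040164.
Step 6: alpha = 0.05. reject H0.

W+ = 56, W- = 10, W = min = 10, p = 0.040164, reject H0.


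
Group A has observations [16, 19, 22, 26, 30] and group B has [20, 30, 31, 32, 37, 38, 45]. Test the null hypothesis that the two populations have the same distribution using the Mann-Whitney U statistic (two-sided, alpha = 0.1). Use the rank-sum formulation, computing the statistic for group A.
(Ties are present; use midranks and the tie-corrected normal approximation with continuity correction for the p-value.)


Step 1: Combine and sort all 12 observations; assign midranks.
sorted (value, group): (16,X), (19,X), (20,Y), (22,X), (26,X), (30,X), (30,Y), (31,Y), (32,Y), (37,Y), (38,Y), (45,Y)
ranks: 16->1, 19->2, 20->3, 22->4, 26->5, 30->6.5, 30->6.5, 31->8, 32->9, 37->10, 38->11, 45->12
Step 2: Rank sum for X: R1 = 1 + 2 + 4 + 5 + 6.5 = 18.5.
Step 3: U_X = R1 - n1(n1+1)/2 = 18.5 - 5*6/2 = 18.5 - 15 = 3.5.
       U_Y = n1*n2 - U_X = 35 - 3.5 = 31.5.
Step 4: Ties are present, so use the tie-corrected normal approximation (with continuity correction) for the p-value.
Step 5: p-value = 0.028075; compare to alpha = 0.1. reject H0.

U_X = 3.5, p = 0.028075, reject H0 at alpha = 0.1.


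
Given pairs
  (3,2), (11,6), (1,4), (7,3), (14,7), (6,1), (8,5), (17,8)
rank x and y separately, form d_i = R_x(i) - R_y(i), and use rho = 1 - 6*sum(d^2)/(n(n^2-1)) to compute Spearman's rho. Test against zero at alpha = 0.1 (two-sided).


Step 1: Rank x and y separately (midranks; no ties here).
rank(x): 3->2, 11->6, 1->1, 7->4, 14->7, 6->3, 8->5, 17->8
rank(y): 2->2, 6->6, 4->4, 3->3, 7->7, 1->1, 5->5, 8->8
Step 2: d_i = R_x(i) - R_y(i); compute d_i^2.
  (2-2)^2=0, (6-6)^2=0, (1-4)^2=9, (4-3)^2=1, (7-7)^2=0, (3-1)^2=4, (5-5)^2=0, (8-8)^2=0
sum(d^2) = 14.
Step 3: rho = 1 - 6*14 / (8*(8^2 - 1)) = 1 - 84/504 = 0.833333.
Step 4: Under H0, t = rho * sqrt((n-2)/(1-rho^2)) = 3.6927 ~ t(6).
Step 5: Two-sided p-value from the t-distribution with 6 df = 0.010176.
Step 6: alpha = 0.1. reject H0.

rho = 0.8333, p = 0.010176, reject H0 at alpha = 0.1.


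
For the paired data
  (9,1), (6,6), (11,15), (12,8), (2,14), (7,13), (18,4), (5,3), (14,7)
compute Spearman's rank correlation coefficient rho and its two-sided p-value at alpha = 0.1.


Step 1: Rank x and y separately (midranks; no ties here).
rank(x): 9->5, 6->3, 11->6, 12->7, 2->1, 7->4, 18->9, 5->2, 14->8
rank(y): 1->1, 6->4, 15->9, 8->6, 14->8, 13->7, 4->3, 3->2, 7->5
Step 2: d_i = R_x(i) - R_y(i); compute d_i^2.
  (5-1)^2=16, (3-4)^2=1, (6-9)^2=9, (7-6)^2=1, (1-8)^2=49, (4-7)^2=9, (9-3)^2=36, (2-2)^2=0, (8-5)^2=9
sum(d^2) = 130.
Step 3: rho = 1 - 6*130 / (9*(9^2 - 1)) = 1 - 780/720 = -0.083333.
Step 4: Under H0, t = rho * sqrt((n-2)/(1-rho^2)) = -0.2212 ~ t(7).
Step 5: Two-sided p-value from the t-distribution with 7 df = 0.831214.
Step 6: alpha = 0.1. fail to reject H0.

rho = -0.0833, p = 0.831214, fail to reject H0 at alpha = 0.1.


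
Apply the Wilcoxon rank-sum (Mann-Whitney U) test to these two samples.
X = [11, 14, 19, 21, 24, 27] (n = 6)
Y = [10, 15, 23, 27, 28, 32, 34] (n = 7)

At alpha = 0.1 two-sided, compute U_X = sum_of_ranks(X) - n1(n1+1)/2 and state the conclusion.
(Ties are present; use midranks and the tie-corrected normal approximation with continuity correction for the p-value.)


Step 1: Combine and sort all 13 observations; assign midranks.
sorted (value, group): (10,Y), (11,X), (14,X), (15,Y), (19,X), (21,X), (23,Y), (24,X), (27,X), (27,Y), (28,Y), (32,Y), (34,Y)
ranks: 10->1, 11->2, 14->3, 15->4, 19->5, 21->6, 23->7, 24->8, 27->9.5, 27->9.5, 28->11, 32->12, 34->13
Step 2: Rank sum for X: R1 = 2 + 3 + 5 + 6 + 8 + 9.5 = 33.5.
Step 3: U_X = R1 - n1(n1+1)/2 = 33.5 - 6*7/2 = 33.5 - 21 = 12.5.
       U_Y = n1*n2 - U_X = 42 - 12.5 = 29.5.
Step 4: Ties are present, so use the tie-corrected normal approximation (with continuity correction) for the p-value.
Step 5: p-value = 0.252445; compare to alpha = 0.1. fail to reject H0.

U_X = 12.5, p = 0.252445, fail to reject H0 at alpha = 0.1.


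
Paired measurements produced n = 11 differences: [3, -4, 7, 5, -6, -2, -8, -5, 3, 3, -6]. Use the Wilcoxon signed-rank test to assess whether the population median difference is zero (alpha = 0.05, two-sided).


Step 1: Drop any zero differences (none here) and take |d_i|.
|d| = [3, 4, 7, 5, 6, 2, 8, 5, 3, 3, 6]
Step 2: Midrank |d_i| (ties get averaged ranks).
ranks: |3|->3, |4|->5, |7|->10, |5|->6.5, |6|->8.5, |2|->1, |8|->11, |5|->6.5, |3|->3, |3|->3, |6|->8.5
Step 3: Attach original signs; sum ranks with positive sign and with negative sign.
W+ = 3 + 10 + 6.5 + 3 + 3 = 25.5
W- = 5 + 8.5 + 1 + 11 + 6.5 + 8.5 = 40.5
(Check: W+ + W- = 66 should equal n(n+1)/2 = 66.)
Step 4: Test statistic W = min(W+, W-) = 25.5.
Step 5: Ties in |d|, so use the tie-corrected normal approximation.
        E[W] = n(n+1)/4 = 11*12/4 = 33.
        Tie groups: |d|=3 (t=3), |d|=5 (t=2), |d|=6 (t=2); sum(t^3 - t) = 36.
        Var[W] = n(n+1)(2n+1)/24 - sum(t^3-t)/48 = 3036/24 - 36/48 = 125.75.
        z = (W - E[W]) / sqrt(Var[W]) = (25.5 - 33) / 11.2138 = -0.6688.
        Two-sided p = 2*Phi(z) = 0.503612.
Step 6: alpha = 0.05. fail to reject H0.

W+ = 25.5, W- = 40.5, W = min = 25.5, p = 0.503612, fail to reject H0.


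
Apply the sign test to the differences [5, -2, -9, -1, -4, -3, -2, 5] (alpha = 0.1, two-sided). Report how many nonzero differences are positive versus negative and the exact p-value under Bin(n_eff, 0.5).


Step 1: Discard zero differences. Original n = 8; n_eff = number of nonzero differences = 8.
Nonzero differences (with sign): +5, -2, -9, -1, -4, -3, -2, +5
Step 2: Count signs: positive = 2, negative = 6.
Step 3: Under H0: P(positive) = 0.5, so the number of positives S ~ Bin(8, 0.5).
Step 4: Two-sided exact p-value = sum of Bin(8,0.5) probabilities at or below the observed probability = 0.289062.
Step 5: alpha = 0.1. fail to reject H0.

n_eff = 8, pos = 2, neg = 6, p = 0.289062, fail to reject H0.


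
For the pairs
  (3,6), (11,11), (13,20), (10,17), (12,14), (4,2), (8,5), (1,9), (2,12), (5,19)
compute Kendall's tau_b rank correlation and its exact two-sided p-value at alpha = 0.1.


Step 1: Enumerate the 45 unordered pairs (i,j) with i<j and classify each by sign(x_j-x_i) * sign(y_j-y_i).
  (1,2):dx=+8,dy=+5->C; (1,3):dx=+10,dy=+14->C; (1,4):dx=+7,dy=+11->C; (1,5):dx=+9,dy=+8->C
  (1,6):dx=+1,dy=-4->D; (1,7):dx=+5,dy=-1->D; (1,8):dx=-2,dy=+3->D; (1,9):dx=-1,dy=+6->D
  (1,10):dx=+2,dy=+13->C; (2,3):dx=+2,dy=+9->C; (2,4):dx=-1,dy=+6->D; (2,5):dx=+1,dy=+3->C
  (2,6):dx=-7,dy=-9->C; (2,7):dx=-3,dy=-6->C; (2,8):dx=-10,dy=-2->C; (2,9):dx=-9,dy=+1->D
  (2,10):dx=-6,dy=+8->D; (3,4):dx=-3,dy=-3->C; (3,5):dx=-1,dy=-6->C; (3,6):dx=-9,dy=-18->C
  (3,7):dx=-5,dy=-15->C; (3,8):dx=-12,dy=-11->C; (3,9):dx=-11,dy=-8->C; (3,10):dx=-8,dy=-1->C
  (4,5):dx=+2,dy=-3->D; (4,6):dx=-6,dy=-15->C; (4,7):dx=-2,dy=-12->C; (4,8):dx=-9,dy=-8->C
  (4,9):dx=-8,dy=-5->C; (4,10):dx=-5,dy=+2->D; (5,6):dx=-8,dy=-12->C; (5,7):dx=-4,dy=-9->C
  (5,8):dx=-11,dy=-5->C; (5,9):dx=-10,dy=-2->C; (5,10):dx=-7,dy=+5->D; (6,7):dx=+4,dy=+3->C
  (6,8):dx=-3,dy=+7->D; (6,9):dx=-2,dy=+10->D; (6,10):dx=+1,dy=+17->C; (7,8):dx=-7,dy=+4->D
  (7,9):dx=-6,dy=+7->D; (7,10):dx=-3,dy=+14->D; (8,9):dx=+1,dy=+3->C; (8,10):dx=+4,dy=+10->C
  (9,10):dx=+3,dy=+7->C
Step 2: C = 30, D = 15, total pairs = 45.
Step 3: tau = (C - D)/(n(n-1)/2) = (30 - 15)/45 = 0.333333.
Step 4: Exact two-sided p-value (enumerate n! = 3628800 permutations of y under H0): p = 0.216373.
Step 5: alpha = 0.1. fail to reject H0.

tau_b = 0.3333 (C=30, D=15), p = 0.216373, fail to reject H0.


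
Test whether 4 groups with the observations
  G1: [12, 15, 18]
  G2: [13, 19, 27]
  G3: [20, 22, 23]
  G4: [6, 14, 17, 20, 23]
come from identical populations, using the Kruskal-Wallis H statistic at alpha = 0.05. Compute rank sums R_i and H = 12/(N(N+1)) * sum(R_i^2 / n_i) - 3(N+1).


Step 1: Combine all N = 14 observations and assign midranks.
sorted (value, group, rank): (6,G4,1), (12,G1,2), (13,G2,3), (14,G4,4), (15,G1,5), (17,G4,6), (18,G1,7), (19,G2,8), (20,G3,9.5), (20,G4,9.5), (22,G3,11), (23,G3,12.5), (23,G4,12.5), (27,G2,14)
Step 2: Sum ranks within each group.
R_1 = 14 (n_1 = 3)
R_2 = 25 (n_2 = 3)
R_3 = 33 (n_3 = 3)
R_4 = 33 (n_4 = 5)
Step 3: H = 12/(N(N+1)) * sum(R_i^2/n_i) - 3(N+1)
     = 12/(14*15) * (14^2/3 + 25^2/3 + 33^2/3 + 33^2/5) - 3*15
     = 0.057143 * 854.467 - 45
     = 3.826667.
Step 4: Ties present; correction factor C = 1 - 12/(14^3 - 14) = 0.995604. Corrected H = 3.826667 / 0.995604 = 3.843561.
Step 5: Under H0, H ~ chi^2(3); p-value = 0.278860.
Step 6: alpha = 0.05. fail to reject H0.

H = 3.8436, df = 3, p = 0.278860, fail to reject H0.


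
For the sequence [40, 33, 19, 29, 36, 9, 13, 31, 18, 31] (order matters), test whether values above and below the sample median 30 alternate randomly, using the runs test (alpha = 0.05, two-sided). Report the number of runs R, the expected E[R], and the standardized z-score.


Step 1: Compute median = 30; label A = above, B = below.
Labels in order: AABBABBABA  (n_A = 5, n_B = 5)
Step 2: Count runs R = 7.
Step 3: Under H0 (random ordering), E[R] = 2*n_A*n_B/(n_A+n_B) + 1 = 2*5*5/10 + 1 = 6.0000.
        Var[R] = 2*n_A*n_B*(2*n_A*n_B - n_A - n_B) / ((n_A+n_B)^2 * (n_A+n_B-1)) = 2000/900 = 2.2222.
        SD[R] = 1.4907.
Step 4: Continuity-corrected z = (R - 0.5 - E[R]) / SD[R] = (7 - 0.5 - 6.0000) / 1.4907 = 0.3354.
Step 5: Two-sided p-value via normal approximation = 2*(1 - Phi(|z|)) = 0.737316.
Step 6: alpha = 0.05. fail to reject H0.

R = 7, z = 0.3354, p = 0.737316, fail to reject H0.


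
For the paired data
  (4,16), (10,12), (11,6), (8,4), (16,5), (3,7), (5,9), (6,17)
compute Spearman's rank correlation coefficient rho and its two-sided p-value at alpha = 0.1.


Step 1: Rank x and y separately (midranks; no ties here).
rank(x): 4->2, 10->6, 11->7, 8->5, 16->8, 3->1, 5->3, 6->4
rank(y): 16->7, 12->6, 6->3, 4->1, 5->2, 7->4, 9->5, 17->8
Step 2: d_i = R_x(i) - R_y(i); compute d_i^2.
  (2-7)^2=25, (6-6)^2=0, (7-3)^2=16, (5-1)^2=16, (8-2)^2=36, (1-4)^2=9, (3-5)^2=4, (4-8)^2=16
sum(d^2) = 122.
Step 3: rho = 1 - 6*122 / (8*(8^2 - 1)) = 1 - 732/504 = -0.452381.
Step 4: Under H0, t = rho * sqrt((n-2)/(1-rho^2)) = -1.2425 ~ t(6).
Step 5: Two-sided p-value from the t-distribution with 6 df = 0.260405.
Step 6: alpha = 0.1. fail to reject H0.

rho = -0.4524, p = 0.260405, fail to reject H0 at alpha = 0.1.


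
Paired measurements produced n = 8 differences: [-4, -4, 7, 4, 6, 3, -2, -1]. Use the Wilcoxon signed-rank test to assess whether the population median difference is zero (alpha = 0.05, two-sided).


Step 1: Drop any zero differences (none here) and take |d_i|.
|d| = [4, 4, 7, 4, 6, 3, 2, 1]
Step 2: Midrank |d_i| (ties get averaged ranks).
ranks: |4|->5, |4|->5, |7|->8, |4|->5, |6|->7, |3|->3, |2|->2, |1|->1
Step 3: Attach original signs; sum ranks with positive sign and with negative sign.
W+ = 8 + 5 + 7 + 3 = 23
W- = 5 + 5 + 2 + 1 = 13
(Check: W+ + W- = 36 should equal n(n+1)/2 = 36.)
Step 4: Test statistic W = min(W+, W-) = 13.
Step 5: Ties in |d|, so use the tie-corrected normal approximation.
        E[W] = n(n+1)/4 = 8*9/4 = 18.
        Tie groups: |d|=4 (t=3); sum(t^3 - t) = 24.
        Var[W] = n(n+1)(2n+1)/24 - sum(t^3-t)/48 = 1224/24 - 24/48 = 50.5.
        z = (W - E[W]) / sqrt(Var[W]) = (13 - 18) / 7.1063 = -0.7036.
        Two-sided p = 2*Phi(z) = 0.481683.
Step 6: alpha = 0.05. fail to reject H0.

W+ = 23, W- = 13, W = min = 13, p = 0.481683, fail to reject H0.


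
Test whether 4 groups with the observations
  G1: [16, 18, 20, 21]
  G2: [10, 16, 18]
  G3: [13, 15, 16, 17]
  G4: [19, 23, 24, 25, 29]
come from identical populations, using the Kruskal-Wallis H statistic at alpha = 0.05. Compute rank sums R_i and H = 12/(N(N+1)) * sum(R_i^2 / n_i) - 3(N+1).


Step 1: Combine all N = 16 observations and assign midranks.
sorted (value, group, rank): (10,G2,1), (13,G3,2), (15,G3,3), (16,G1,5), (16,G2,5), (16,G3,5), (17,G3,7), (18,G1,8.5), (18,G2,8.5), (19,G4,10), (20,G1,11), (21,G1,12), (23,G4,13), (24,G4,14), (25,G4,15), (29,G4,16)
Step 2: Sum ranks within each group.
R_1 = 36.5 (n_1 = 4)
R_2 = 14.5 (n_2 = 3)
R_3 = 17 (n_3 = 4)
R_4 = 68 (n_4 = 5)
Step 3: H = 12/(N(N+1)) * sum(R_i^2/n_i) - 3(N+1)
     = 12/(16*17) * (36.5^2/4 + 14.5^2/3 + 17^2/4 + 68^2/5) - 3*17
     = 0.044118 * 1400.2 - 51
     = 10.773346.
Step 4: Ties present; correction factor C = 1 - 30/(16^3 - 16) = 0.992647. Corrected H = 10.773346 / 0.992647 = 10.853148.
Step 5: Under H0, H ~ chi^2(3); p-value = 0.012547.
Step 6: alpha = 0.05. reject H0.

H = 10.8531, df = 3, p = 0.012547, reject H0.


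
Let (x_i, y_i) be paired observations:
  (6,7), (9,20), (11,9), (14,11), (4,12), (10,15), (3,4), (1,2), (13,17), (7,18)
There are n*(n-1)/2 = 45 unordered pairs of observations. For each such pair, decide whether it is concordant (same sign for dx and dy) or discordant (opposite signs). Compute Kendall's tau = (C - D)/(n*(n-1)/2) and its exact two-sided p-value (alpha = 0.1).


Step 1: Enumerate the 45 unordered pairs (i,j) with i<j and classify each by sign(x_j-x_i) * sign(y_j-y_i).
  (1,2):dx=+3,dy=+13->C; (1,3):dx=+5,dy=+2->C; (1,4):dx=+8,dy=+4->C; (1,5):dx=-2,dy=+5->D
  (1,6):dx=+4,dy=+8->C; (1,7):dx=-3,dy=-3->C; (1,8):dx=-5,dy=-5->C; (1,9):dx=+7,dy=+10->C
  (1,10):dx=+1,dy=+11->C; (2,3):dx=+2,dy=-11->D; (2,4):dx=+5,dy=-9->D; (2,5):dx=-5,dy=-8->C
  (2,6):dx=+1,dy=-5->D; (2,7):dx=-6,dy=-16->C; (2,8):dx=-8,dy=-18->C; (2,9):dx=+4,dy=-3->D
  (2,10):dx=-2,dy=-2->C; (3,4):dx=+3,dy=+2->C; (3,5):dx=-7,dy=+3->D; (3,6):dx=-1,dy=+6->D
  (3,7):dx=-8,dy=-5->C; (3,8):dx=-10,dy=-7->C; (3,9):dx=+2,dy=+8->C; (3,10):dx=-4,dy=+9->D
  (4,5):dx=-10,dy=+1->D; (4,6):dx=-4,dy=+4->D; (4,7):dx=-11,dy=-7->C; (4,8):dx=-13,dy=-9->C
  (4,9):dx=-1,dy=+6->D; (4,10):dx=-7,dy=+7->D; (5,6):dx=+6,dy=+3->C; (5,7):dx=-1,dy=-8->C
  (5,8):dx=-3,dy=-10->C; (5,9):dx=+9,dy=+5->C; (5,10):dx=+3,dy=+6->C; (6,7):dx=-7,dy=-11->C
  (6,8):dx=-9,dy=-13->C; (6,9):dx=+3,dy=+2->C; (6,10):dx=-3,dy=+3->D; (7,8):dx=-2,dy=-2->C
  (7,9):dx=+10,dy=+13->C; (7,10):dx=+4,dy=+14->C; (8,9):dx=+12,dy=+15->C; (8,10):dx=+6,dy=+16->C
  (9,10):dx=-6,dy=+1->D
Step 2: C = 31, D = 14, total pairs = 45.
Step 3: tau = (C - D)/(n(n-1)/2) = (31 - 14)/45 = 0.377778.
Step 4: Exact two-sided p-value (enumerate n! = 3628800 permutations of y under H0): p = 0.155742.
Step 5: alpha = 0.1. fail to reject H0.

tau_b = 0.3778 (C=31, D=14), p = 0.155742, fail to reject H0.


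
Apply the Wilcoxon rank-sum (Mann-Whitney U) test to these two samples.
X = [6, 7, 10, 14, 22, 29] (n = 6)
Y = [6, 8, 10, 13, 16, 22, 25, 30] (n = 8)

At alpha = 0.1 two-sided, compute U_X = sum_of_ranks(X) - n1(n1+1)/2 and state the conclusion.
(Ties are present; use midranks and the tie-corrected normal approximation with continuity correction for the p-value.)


Step 1: Combine and sort all 14 observations; assign midranks.
sorted (value, group): (6,X), (6,Y), (7,X), (8,Y), (10,X), (10,Y), (13,Y), (14,X), (16,Y), (22,X), (22,Y), (25,Y), (29,X), (30,Y)
ranks: 6->1.5, 6->1.5, 7->3, 8->4, 10->5.5, 10->5.5, 13->7, 14->8, 16->9, 22->10.5, 22->10.5, 25->12, 29->13, 30->14
Step 2: Rank sum for X: R1 = 1.5 + 3 + 5.5 + 8 + 10.5 + 13 = 41.5.
Step 3: U_X = R1 - n1(n1+1)/2 = 41.5 - 6*7/2 = 41.5 - 21 = 20.5.
       U_Y = n1*n2 - U_X = 48 - 20.5 = 27.5.
Step 4: Ties are present, so use the tie-corrected normal approximation (with continuity correction) for the p-value.
Step 5: p-value = 0.697586; compare to alpha = 0.1. fail to reject H0.

U_X = 20.5, p = 0.697586, fail to reject H0 at alpha = 0.1.


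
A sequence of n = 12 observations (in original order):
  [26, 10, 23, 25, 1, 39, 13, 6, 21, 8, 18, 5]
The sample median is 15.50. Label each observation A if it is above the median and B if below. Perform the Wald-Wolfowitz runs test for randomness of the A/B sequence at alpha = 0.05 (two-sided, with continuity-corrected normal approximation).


Step 1: Compute median = 15.50; label A = above, B = below.
Labels in order: ABAABABBABAB  (n_A = 6, n_B = 6)
Step 2: Count runs R = 10.
Step 3: Under H0 (random ordering), E[R] = 2*n_A*n_B/(n_A+n_B) + 1 = 2*6*6/12 + 1 = 7.0000.
        Var[R] = 2*n_A*n_B*(2*n_A*n_B - n_A - n_B) / ((n_A+n_B)^2 * (n_A+n_B-1)) = 4320/1584 = 2.7273.
        SD[R] = 1.6514.
Step 4: Continuity-corrected z = (R - 0.5 - E[R]) / SD[R] = (10 - 0.5 - 7.0000) / 1.6514 = 1.5138.
Step 5: Two-sided p-value via normal approximation = 2*(1 - Phi(|z|)) = 0.130070.
Step 6: alpha = 0.05. fail to reject H0.

R = 10, z = 1.5138, p = 0.130070, fail to reject H0.


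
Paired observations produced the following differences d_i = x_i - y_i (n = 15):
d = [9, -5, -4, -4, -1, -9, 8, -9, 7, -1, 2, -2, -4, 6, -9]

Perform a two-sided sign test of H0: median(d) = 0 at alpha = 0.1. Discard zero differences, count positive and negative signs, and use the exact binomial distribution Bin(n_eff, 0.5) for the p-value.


Step 1: Discard zero differences. Original n = 15; n_eff = number of nonzero differences = 15.
Nonzero differences (with sign): +9, -5, -4, -4, -1, -9, +8, -9, +7, -1, +2, -2, -4, +6, -9
Step 2: Count signs: positive = 5, negative = 10.
Step 3: Under H0: P(positive) = 0.5, so the number of positives S ~ Bin(15, 0.5).
Step 4: Two-sided exact p-value = sum of Bin(15,0.5) probabilities at or below the observed probability = 0.301758.
Step 5: alpha = 0.1. fail to reject H0.

n_eff = 15, pos = 5, neg = 10, p = 0.301758, fail to reject H0.


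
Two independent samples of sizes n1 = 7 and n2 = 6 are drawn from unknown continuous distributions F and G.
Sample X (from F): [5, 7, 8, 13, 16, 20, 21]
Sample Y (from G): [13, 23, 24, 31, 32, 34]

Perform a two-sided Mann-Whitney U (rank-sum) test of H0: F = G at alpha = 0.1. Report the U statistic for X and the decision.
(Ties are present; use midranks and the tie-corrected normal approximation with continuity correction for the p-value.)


Step 1: Combine and sort all 13 observations; assign midranks.
sorted (value, group): (5,X), (7,X), (8,X), (13,X), (13,Y), (16,X), (20,X), (21,X), (23,Y), (24,Y), (31,Y), (32,Y), (34,Y)
ranks: 5->1, 7->2, 8->3, 13->4.5, 13->4.5, 16->6, 20->7, 21->8, 23->9, 24->10, 31->11, 32->12, 34->13
Step 2: Rank sum for X: R1 = 1 + 2 + 3 + 4.5 + 6 + 7 + 8 = 31.5.
Step 3: U_X = R1 - n1(n1+1)/2 = 31.5 - 7*8/2 = 31.5 - 28 = 3.5.
       U_Y = n1*n2 - U_X = 42 - 3.5 = 38.5.
Step 4: Ties are present, so use the tie-corrected normal approximation (with continuity correction) for the p-value.
Step 5: p-value = 0.015019; compare to alpha = 0.1. reject H0.

U_X = 3.5, p = 0.015019, reject H0 at alpha = 0.1.


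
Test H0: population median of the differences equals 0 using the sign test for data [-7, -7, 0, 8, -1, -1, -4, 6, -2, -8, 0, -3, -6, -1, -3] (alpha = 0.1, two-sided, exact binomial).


Step 1: Discard zero differences. Original n = 15; n_eff = number of nonzero differences = 13.
Nonzero differences (with sign): -7, -7, +8, -1, -1, -4, +6, -2, -8, -3, -6, -1, -3
Step 2: Count signs: positive = 2, negative = 11.
Step 3: Under H0: P(positive) = 0.5, so the number of positives S ~ Bin(13, 0.5).
Step 4: Two-sided exact p-value = sum of Bin(13,0.5) probabilities at or below the observed probability = 0.022461.
Step 5: alpha = 0.1. reject H0.

n_eff = 13, pos = 2, neg = 11, p = 0.022461, reject H0.


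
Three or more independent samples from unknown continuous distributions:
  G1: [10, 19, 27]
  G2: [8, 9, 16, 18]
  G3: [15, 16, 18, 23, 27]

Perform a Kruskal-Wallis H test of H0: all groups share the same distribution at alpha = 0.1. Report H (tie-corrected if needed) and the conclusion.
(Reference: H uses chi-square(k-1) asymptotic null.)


Step 1: Combine all N = 12 observations and assign midranks.
sorted (value, group, rank): (8,G2,1), (9,G2,2), (10,G1,3), (15,G3,4), (16,G2,5.5), (16,G3,5.5), (18,G2,7.5), (18,G3,7.5), (19,G1,9), (23,G3,10), (27,G1,11.5), (27,G3,11.5)
Step 2: Sum ranks within each group.
R_1 = 23.5 (n_1 = 3)
R_2 = 16 (n_2 = 4)
R_3 = 38.5 (n_3 = 5)
Step 3: H = 12/(N(N+1)) * sum(R_i^2/n_i) - 3(N+1)
     = 12/(12*13) * (23.5^2/3 + 16^2/4 + 38.5^2/5) - 3*13
     = 0.076923 * 544.533 - 39
     = 2.887179.
Step 4: Ties present; correction factor C = 1 - 18/(12^3 - 12) = 0.989510. Corrected H = 2.887179 / 0.989510 = 2.917786.
Step 5: Under H0, H ~ chi^2(2); p-value = 0.232494.
Step 6: alpha = 0.1. fail to reject H0.

H = 2.9178, df = 2, p = 0.232494, fail to reject H0.


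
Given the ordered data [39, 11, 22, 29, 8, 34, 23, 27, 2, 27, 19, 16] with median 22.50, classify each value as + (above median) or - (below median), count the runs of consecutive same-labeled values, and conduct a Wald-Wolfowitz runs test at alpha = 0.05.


Step 1: Compute median = 22.50; label A = above, B = below.
Labels in order: ABBABAAABABB  (n_A = 6, n_B = 6)
Step 2: Count runs R = 8.
Step 3: Under H0 (random ordering), E[R] = 2*n_A*n_B/(n_A+n_B) + 1 = 2*6*6/12 + 1 = 7.0000.
        Var[R] = 2*n_A*n_B*(2*n_A*n_B - n_A - n_B) / ((n_A+n_B)^2 * (n_A+n_B-1)) = 4320/1584 = 2.7273.
        SD[R] = 1.6514.
Step 4: Continuity-corrected z = (R - 0.5 - E[R]) / SD[R] = (8 - 0.5 - 7.0000) / 1.6514 = 0.3028.
Step 5: Two-sided p-value via normal approximation = 2*(1 - Phi(|z|)) = 0.762069.
Step 6: alpha = 0.05. fail to reject H0.

R = 8, z = 0.3028, p = 0.762069, fail to reject H0.


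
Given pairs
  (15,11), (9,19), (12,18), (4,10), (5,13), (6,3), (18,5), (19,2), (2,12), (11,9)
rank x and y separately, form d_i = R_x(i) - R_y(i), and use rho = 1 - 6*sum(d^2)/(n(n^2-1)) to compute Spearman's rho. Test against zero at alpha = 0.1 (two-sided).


Step 1: Rank x and y separately (midranks; no ties here).
rank(x): 15->8, 9->5, 12->7, 4->2, 5->3, 6->4, 18->9, 19->10, 2->1, 11->6
rank(y): 11->6, 19->10, 18->9, 10->5, 13->8, 3->2, 5->3, 2->1, 12->7, 9->4
Step 2: d_i = R_x(i) - R_y(i); compute d_i^2.
  (8-6)^2=4, (5-10)^2=25, (7-9)^2=4, (2-5)^2=9, (3-8)^2=25, (4-2)^2=4, (9-3)^2=36, (10-1)^2=81, (1-7)^2=36, (6-4)^2=4
sum(d^2) = 228.
Step 3: rho = 1 - 6*228 / (10*(10^2 - 1)) = 1 - 1368/990 = -0.381818.
Step 4: Under H0, t = rho * sqrt((n-2)/(1-rho^2)) = -1.1685 ~ t(8).
Step 5: Two-sided p-value from the t-distribution with 8 df = 0.276255.
Step 6: alpha = 0.1. fail to reject H0.

rho = -0.3818, p = 0.276255, fail to reject H0 at alpha = 0.1.


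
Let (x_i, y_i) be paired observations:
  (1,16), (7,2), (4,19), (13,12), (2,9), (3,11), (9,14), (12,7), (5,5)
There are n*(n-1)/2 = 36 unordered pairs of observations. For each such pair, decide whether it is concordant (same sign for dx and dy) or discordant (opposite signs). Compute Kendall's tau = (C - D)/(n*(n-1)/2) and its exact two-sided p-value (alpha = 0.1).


Step 1: Enumerate the 36 unordered pairs (i,j) with i<j and classify each by sign(x_j-x_i) * sign(y_j-y_i).
  (1,2):dx=+6,dy=-14->D; (1,3):dx=+3,dy=+3->C; (1,4):dx=+12,dy=-4->D; (1,5):dx=+1,dy=-7->D
  (1,6):dx=+2,dy=-5->D; (1,7):dx=+8,dy=-2->D; (1,8):dx=+11,dy=-9->D; (1,9):dx=+4,dy=-11->D
  (2,3):dx=-3,dy=+17->D; (2,4):dx=+6,dy=+10->C; (2,5):dx=-5,dy=+7->D; (2,6):dx=-4,dy=+9->D
  (2,7):dx=+2,dy=+12->C; (2,8):dx=+5,dy=+5->C; (2,9):dx=-2,dy=+3->D; (3,4):dx=+9,dy=-7->D
  (3,5):dx=-2,dy=-10->C; (3,6):dx=-1,dy=-8->C; (3,7):dx=+5,dy=-5->D; (3,8):dx=+8,dy=-12->D
  (3,9):dx=+1,dy=-14->D; (4,5):dx=-11,dy=-3->C; (4,6):dx=-10,dy=-1->C; (4,7):dx=-4,dy=+2->D
  (4,8):dx=-1,dy=-5->C; (4,9):dx=-8,dy=-7->C; (5,6):dx=+1,dy=+2->C; (5,7):dx=+7,dy=+5->C
  (5,8):dx=+10,dy=-2->D; (5,9):dx=+3,dy=-4->D; (6,7):dx=+6,dy=+3->C; (6,8):dx=+9,dy=-4->D
  (6,9):dx=+2,dy=-6->D; (7,8):dx=+3,dy=-7->D; (7,9):dx=-4,dy=-9->C; (8,9):dx=-7,dy=-2->C
Step 2: C = 15, D = 21, total pairs = 36.
Step 3: tau = (C - D)/(n(n-1)/2) = (15 - 21)/36 = -0.166667.
Step 4: Exact two-sided p-value (enumerate n! = 362880 permutations of y under H0): p = 0.612202.
Step 5: alpha = 0.1. fail to reject H0.

tau_b = -0.1667 (C=15, D=21), p = 0.612202, fail to reject H0.
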